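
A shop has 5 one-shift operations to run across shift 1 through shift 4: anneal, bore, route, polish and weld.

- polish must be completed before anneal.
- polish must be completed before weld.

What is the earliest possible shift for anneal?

Precedence pushes anneal to at least shift 2.
anneal at shift 2 is achievable: bore -> shift 1; route -> shift 1; anneal -> shift 2; weld -> shift 2; polish -> shift 1.

shift 2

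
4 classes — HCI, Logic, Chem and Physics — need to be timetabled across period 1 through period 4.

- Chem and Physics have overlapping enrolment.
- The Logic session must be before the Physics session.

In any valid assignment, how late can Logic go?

period 3

Downstream work caps Logic at period 3.
Logic at period 3 is achievable: Logic=period 3, Chem=period 1, Physics=period 4, HCI=period 1.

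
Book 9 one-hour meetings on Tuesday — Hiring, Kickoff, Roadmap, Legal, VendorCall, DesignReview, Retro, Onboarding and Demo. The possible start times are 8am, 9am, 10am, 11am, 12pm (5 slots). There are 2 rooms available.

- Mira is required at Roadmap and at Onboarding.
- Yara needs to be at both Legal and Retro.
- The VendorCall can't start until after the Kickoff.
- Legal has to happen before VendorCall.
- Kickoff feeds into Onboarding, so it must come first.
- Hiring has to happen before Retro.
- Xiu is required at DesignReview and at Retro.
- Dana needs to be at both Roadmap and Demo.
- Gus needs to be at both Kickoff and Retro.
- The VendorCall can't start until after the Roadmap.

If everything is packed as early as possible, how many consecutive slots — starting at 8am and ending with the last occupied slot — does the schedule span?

5 slots

The precedence chain requires at least 2 distinct slots.
With at most 2 per slot and 9 meetings, at least 5 slots are needed.
5 works (last occupied slot: 12pm): for example Legal=9am; VendorCall=10am; Roadmap=9am; Retro=10am; Demo=12pm; DesignReview=11am; Onboarding=11am; Kickoff=8am; Hiring=8am.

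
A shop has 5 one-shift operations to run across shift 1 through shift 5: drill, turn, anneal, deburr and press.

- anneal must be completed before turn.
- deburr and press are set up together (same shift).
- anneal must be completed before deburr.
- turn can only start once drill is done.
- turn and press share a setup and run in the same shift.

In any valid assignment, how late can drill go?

Downstream work caps drill at shift 4.
drill at shift 4 is achievable: drill=shift 4, deburr=shift 5, turn=shift 5, press=shift 5, anneal=shift 1.

shift 4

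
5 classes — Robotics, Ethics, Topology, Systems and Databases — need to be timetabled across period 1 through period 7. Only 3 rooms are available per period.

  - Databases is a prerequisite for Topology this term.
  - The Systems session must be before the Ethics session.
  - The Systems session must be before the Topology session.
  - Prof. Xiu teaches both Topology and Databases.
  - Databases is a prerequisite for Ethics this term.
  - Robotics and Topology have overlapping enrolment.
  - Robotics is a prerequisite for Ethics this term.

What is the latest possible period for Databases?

Downstream work caps Databases at period 6.
Databases at period 6 is achievable: Databases in period 6, Systems in period 1, Ethics in period 7, Topology in period 7, Robotics in period 1.

period 6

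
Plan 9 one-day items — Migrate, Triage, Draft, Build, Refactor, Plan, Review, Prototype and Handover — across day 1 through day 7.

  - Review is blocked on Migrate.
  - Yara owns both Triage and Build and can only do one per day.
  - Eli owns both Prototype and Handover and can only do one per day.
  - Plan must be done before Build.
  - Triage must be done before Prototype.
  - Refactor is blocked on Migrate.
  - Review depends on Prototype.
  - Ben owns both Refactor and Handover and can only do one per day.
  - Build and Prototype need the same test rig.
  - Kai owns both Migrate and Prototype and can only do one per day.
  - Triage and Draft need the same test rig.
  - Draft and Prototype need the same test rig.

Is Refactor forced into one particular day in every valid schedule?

Refactor can be day 2 (e.g. Triage in day 1; Draft in day 3; Migrate in day 1; Review in day 3; Plan in day 1; Refactor in day 2; Prototype in day 2; Handover in day 1; Build in day 3) or day 3 (e.g. Draft -> day 3, Prototype -> day 2, Build -> day 3, Migrate -> day 1, Plan -> day 1, Review -> day 3, Refactor -> day 3, Triage -> day 1, Handover -> day 1).

No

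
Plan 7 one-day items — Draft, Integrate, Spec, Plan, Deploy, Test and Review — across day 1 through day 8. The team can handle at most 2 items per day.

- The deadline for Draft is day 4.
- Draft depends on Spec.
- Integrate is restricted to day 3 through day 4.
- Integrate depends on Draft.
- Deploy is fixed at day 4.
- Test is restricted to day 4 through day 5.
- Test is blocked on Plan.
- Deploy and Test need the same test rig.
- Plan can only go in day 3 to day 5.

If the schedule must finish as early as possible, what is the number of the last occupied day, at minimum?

The precedence chain requires at least 3 distinct days.
With at most 2 per day and 7 work items, at least 4 days are needed.
Deploy can't be placed before day 4, so the schedule must run through at least day 4.
Could 4 days be enough, i.e. nothing placed later than day 4? No: Deploy's window within 4 days is {day 4}; Test's window within 4 days is {day 4}; Test can't share with Deploy (day 4) → nothing is left.
So 4 days is not enough.
5 works (last occupied day: day 5): for example Deploy=day 4; Review=day 1; Test=day 5; Plan=day 3; Integrate=day 3; Spec=day 1; Draft=day 2.

5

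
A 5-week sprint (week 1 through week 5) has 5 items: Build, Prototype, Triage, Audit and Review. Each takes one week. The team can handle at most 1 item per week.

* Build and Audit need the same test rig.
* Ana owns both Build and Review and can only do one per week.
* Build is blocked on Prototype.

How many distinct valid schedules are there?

60

Splitting on Build: it can be week 2 (6), week 3 (12), week 4 (18), week 5 (24). Listing each branch's schedules as (Prototype, Triage, Audit, Review) by week number:
Build=week 2: (1,3,4,5) (1,3,5,4) (1,4,3,5) (1,4,5,3) (1,5,3,4) (1,5,4,3) — 6.
Build=week 3: (1,2,4,5) (1,2,5,4) (1,4,2,5) (1,4,5,2) (1,5,2,4) (1,5,4,2) (2,1,4,5) (2,1,5,4) (2,4,1,5) (2,4,5,1) (2,5,1,4) (2,5,4,1) — 12.
Build=week 4: (1,2,3,5) (1,2,5,3) (1,3,2,5) (1,3,5,2) (1,5,2,3) (1,5,3,2) (2,1,3,5) (2,1,5,3) (2,3,1,5) (2,3,5,1) (2,5,1,3) (2,5,3,1) (3,1,2,5) (3,1,5,2) (3,2,1,5) (3,2,5,1) (3,5,1,2) (3,5,2,1) — 18.
Build=week 5: (1,2,3,4) (1,2,4,3) (1,3,2,4) (1,3,4,2) (1,4,2,3) (1,4,3,2) (2,1,3,4) (2,1,4,3) (2,3,1,4) (2,3,4,1) (2,4,1,3) (2,4,3,1) (3,1,2,4) (3,1,4,2) (3,2,1,4) (3,2,4,1) (3,4,1,2) (3,4,2,1) (4,1,2,3) (4,1,3,2) (4,2,1,3) (4,2,3,1) (4,3,1,2) (4,3,2,1) — 24.
Summing: 6 + 12 + 18 + 24 = 60.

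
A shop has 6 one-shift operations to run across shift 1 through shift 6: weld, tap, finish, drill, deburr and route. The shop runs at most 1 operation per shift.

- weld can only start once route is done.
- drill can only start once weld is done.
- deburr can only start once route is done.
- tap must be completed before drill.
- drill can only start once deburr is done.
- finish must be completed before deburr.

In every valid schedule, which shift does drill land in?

Precedence pushes drill to at least shift 3.
So drill is pinned to shift 6.

shift 6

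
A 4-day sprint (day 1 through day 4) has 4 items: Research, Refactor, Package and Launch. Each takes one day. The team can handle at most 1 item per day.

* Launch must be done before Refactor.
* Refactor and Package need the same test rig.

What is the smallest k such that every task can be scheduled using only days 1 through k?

The precedence chain requires at least 2 distinct days.
With at most 1 per day and 4 tasks, at least 4 days are needed.
4 works (last occupied day: day 4): for example Launch=day 1, Refactor=day 2, Package=day 4, Research=day 3.

4 days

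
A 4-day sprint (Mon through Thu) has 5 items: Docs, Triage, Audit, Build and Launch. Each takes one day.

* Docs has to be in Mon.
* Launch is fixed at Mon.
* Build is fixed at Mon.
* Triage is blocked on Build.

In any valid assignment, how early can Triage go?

Tue

Precedence pushes Triage to at least Tue.
Triage at Tue is achievable: Docs -> Mon; Launch -> Mon; Audit -> Mon; Build -> Mon; Triage -> Tue.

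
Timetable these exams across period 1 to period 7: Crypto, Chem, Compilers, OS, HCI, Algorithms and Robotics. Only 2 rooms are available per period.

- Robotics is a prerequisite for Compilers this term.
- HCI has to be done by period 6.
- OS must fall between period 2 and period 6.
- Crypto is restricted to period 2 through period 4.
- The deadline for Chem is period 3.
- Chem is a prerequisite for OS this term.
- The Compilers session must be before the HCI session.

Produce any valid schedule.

Chem=period 1, Robotics=period 1, Compilers=period 3, Algorithms=period 3, Crypto=period 2, OS=period 2, HCI=period 4

Checking: Chem(period 1) before OS(period 2); Robotics(period 1) before Compilers(period 3); Compilers(period 3) before HCI(period 4); Chem=period 1 in [period 1,period 3]; HCI=period 4 in [period 1,period 6]; OS=period 2 in [period 2,period 6]; Crypto=period 2 in [period 2,period 4]; max 2 per period (cap 2).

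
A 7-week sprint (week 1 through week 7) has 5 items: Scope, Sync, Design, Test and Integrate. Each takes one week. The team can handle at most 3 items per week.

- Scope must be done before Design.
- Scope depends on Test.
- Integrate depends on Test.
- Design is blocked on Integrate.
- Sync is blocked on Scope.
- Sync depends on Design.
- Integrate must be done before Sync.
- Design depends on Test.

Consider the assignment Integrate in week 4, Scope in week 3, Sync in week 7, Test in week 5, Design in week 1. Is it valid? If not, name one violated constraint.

No — it violates: Design depends on Test

Scope must be done before Design — violated.
Design depends on Test — violated.
Sync is blocked on Scope — holds.
The team can handle at most 3 items per week — holds.
Integrate depends on Test — violated.
Integrate must be done before Sync — holds.
Sync depends on Design — holds.
Design is blocked on Integrate — violated.
Scope depends on Test — violated.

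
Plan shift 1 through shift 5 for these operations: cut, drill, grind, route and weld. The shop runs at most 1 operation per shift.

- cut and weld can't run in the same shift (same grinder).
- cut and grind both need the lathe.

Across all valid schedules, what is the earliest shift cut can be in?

cut at shift 1 is achievable: weld=shift 5, drill=shift 2, cut=shift 1, grind=shift 3, route=shift 4.

shift 1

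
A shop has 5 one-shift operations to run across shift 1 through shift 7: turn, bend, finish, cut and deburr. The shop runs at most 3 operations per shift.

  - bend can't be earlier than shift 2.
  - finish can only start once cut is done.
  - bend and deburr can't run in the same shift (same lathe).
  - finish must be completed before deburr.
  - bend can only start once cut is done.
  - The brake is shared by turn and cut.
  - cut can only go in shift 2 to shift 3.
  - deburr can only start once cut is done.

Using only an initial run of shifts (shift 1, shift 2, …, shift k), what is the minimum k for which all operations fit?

The precedence chain requires at least 3 distinct shifts.
With at most 3 per shift and 5 operations, at least 2 shifts are needed.
Propagating the time windows through the other constraints, deburr can't land before shift 4, so the schedule must run through at least shift 4.
4 works (last occupied shift: shift 4): for example turn=shift 1, cut=shift 2, deburr=shift 4, bend=shift 3, finish=shift 3.

4 shifts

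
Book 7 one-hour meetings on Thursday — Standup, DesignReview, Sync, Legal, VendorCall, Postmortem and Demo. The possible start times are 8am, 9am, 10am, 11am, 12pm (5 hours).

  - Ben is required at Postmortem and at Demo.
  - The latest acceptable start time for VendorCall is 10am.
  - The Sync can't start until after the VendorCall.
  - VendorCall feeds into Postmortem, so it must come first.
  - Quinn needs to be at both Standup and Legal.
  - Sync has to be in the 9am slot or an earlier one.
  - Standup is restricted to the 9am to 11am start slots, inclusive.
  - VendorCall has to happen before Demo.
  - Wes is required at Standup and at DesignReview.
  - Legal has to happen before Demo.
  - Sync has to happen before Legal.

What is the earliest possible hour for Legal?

10am

Precedence pushes Legal to at least 10am; downstream work caps Legal at 11am.
Legal at 10am is achievable: DesignReview=8am; VendorCall=8am; Standup=9am; Postmortem=9am; Legal=10am; Demo=11am; Sync=9am.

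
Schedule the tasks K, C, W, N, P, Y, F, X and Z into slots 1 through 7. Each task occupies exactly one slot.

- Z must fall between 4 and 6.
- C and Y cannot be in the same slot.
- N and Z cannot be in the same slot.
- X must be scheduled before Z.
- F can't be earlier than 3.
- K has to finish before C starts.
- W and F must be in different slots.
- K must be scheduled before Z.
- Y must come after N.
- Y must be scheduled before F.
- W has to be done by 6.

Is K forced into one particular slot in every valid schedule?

K can be 1 (e.g. Y -> 2; F -> 3; P -> 1; W -> 1; X -> 1; K -> 1; Z -> 4; C -> 3; N -> 1) or 2 (e.g. W in 1; X in 1; K in 2; Y in 2; C in 3; F in 3; Z in 4; P in 1; N in 1).

No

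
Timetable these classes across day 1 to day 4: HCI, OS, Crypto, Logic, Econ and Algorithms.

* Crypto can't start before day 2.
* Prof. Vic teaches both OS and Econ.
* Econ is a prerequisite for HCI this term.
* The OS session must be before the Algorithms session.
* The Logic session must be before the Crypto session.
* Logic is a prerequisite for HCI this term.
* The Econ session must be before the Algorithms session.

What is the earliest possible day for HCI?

Precedence pushes HCI to at least day 2.
HCI at day 2 is achievable: Econ=day 1; HCI=day 2; Crypto=day 2; Logic=day 1; Algorithms=day 3; OS=day 2.

day 2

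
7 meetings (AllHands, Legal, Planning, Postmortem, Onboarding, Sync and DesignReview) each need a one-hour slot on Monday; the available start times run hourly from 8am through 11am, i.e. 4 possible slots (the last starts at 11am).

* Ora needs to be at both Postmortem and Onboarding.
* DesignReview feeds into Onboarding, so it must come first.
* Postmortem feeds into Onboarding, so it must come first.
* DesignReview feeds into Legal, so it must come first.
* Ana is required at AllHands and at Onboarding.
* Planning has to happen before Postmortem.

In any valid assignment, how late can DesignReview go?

Downstream work caps DesignReview at 10am.
DesignReview at 10am is achievable: Planning in 8am, DesignReview in 10am, Legal in 11am, AllHands in 8am, Onboarding in 11am, Postmortem in 9am, Sync in 8am.

10am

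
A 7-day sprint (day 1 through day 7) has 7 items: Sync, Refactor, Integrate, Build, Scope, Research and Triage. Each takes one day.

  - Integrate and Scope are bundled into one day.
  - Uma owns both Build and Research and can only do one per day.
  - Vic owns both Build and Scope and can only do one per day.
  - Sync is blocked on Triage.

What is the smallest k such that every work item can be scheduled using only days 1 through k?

2 days

The precedence chain requires at least 2 distinct days.
2 works (last occupied day: day 2): for example Sync=day 2, Integrate=day 1, Research=day 1, Triage=day 1, Scope=day 1, Refactor=day 1, Build=day 2.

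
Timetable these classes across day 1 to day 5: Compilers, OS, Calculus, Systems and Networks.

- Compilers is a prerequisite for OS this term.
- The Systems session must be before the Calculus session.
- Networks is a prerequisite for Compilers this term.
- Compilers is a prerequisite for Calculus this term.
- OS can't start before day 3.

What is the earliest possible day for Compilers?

day 2

Precedence pushes Compilers to at least day 2; downstream work caps Compilers at day 4.
Compilers at day 2 is achievable: OS=day 3; Compilers=day 2; Calculus=day 3; Systems=day 1; Networks=day 1.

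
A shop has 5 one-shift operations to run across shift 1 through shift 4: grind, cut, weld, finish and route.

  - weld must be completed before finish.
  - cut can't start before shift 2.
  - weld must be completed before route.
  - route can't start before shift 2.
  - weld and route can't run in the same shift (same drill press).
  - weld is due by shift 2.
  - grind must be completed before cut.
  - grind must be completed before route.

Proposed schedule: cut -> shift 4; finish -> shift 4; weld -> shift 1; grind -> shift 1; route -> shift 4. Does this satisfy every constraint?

weld must be completed before route — holds.
grind must be completed before cut — holds.
cut can't start before shift 2 — holds.
weld is due by shift 2 — holds.
weld and route can't run in the same shift (same drill press) — holds.
weld must be completed before finish — holds.
grind must be completed before route — holds.
route can't start before shift 2 — holds.

Yes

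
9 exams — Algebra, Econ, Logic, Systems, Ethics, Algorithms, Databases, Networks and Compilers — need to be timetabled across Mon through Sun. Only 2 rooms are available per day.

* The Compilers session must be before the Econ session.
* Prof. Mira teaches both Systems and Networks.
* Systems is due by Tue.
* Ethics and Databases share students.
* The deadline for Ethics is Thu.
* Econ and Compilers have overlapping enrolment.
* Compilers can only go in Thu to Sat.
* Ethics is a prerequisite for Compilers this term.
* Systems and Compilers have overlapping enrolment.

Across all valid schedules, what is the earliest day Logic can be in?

Logic at Mon is achievable: Databases=Wed; Ethics=Tue; Algebra=Tue; Networks=Thu; Systems=Mon; Compilers=Thu; Econ=Fri; Logic=Mon; Algorithms=Wed.

Mon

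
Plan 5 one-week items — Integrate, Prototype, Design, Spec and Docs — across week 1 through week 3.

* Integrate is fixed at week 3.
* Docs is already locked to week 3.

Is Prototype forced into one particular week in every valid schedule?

No

Prototype can be week 1 (e.g. Integrate in week 3, Docs in week 3, Design in week 1, Spec in week 1, Prototype in week 1) or week 2 (e.g. Spec in week 1; Design in week 1; Docs in week 3; Integrate in week 3; Prototype in week 2).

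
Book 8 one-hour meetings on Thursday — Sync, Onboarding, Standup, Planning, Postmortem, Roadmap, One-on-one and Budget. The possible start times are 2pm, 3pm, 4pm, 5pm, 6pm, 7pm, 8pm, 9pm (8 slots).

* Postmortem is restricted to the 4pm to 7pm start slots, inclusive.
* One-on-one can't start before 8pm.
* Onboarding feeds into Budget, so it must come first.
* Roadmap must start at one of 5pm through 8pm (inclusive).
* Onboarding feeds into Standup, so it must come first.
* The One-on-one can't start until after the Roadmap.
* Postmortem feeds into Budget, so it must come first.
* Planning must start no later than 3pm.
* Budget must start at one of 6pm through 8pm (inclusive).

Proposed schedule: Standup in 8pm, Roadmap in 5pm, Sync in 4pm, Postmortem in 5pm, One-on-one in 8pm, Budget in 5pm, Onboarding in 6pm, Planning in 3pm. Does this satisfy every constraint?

No — it violates: Budget must start at one of 6pm through 8pm (inclusive)

Roadmap must start at one of 5pm through 8pm (inclusive) — holds.
Onboarding feeds into Standup, so it must come first — holds.
The One-on-one can't start until after the Roadmap — holds.
Planning must start no later than 3pm — holds.
One-on-one can't start before 8pm — holds.
Onboarding feeds into Budget, so it must come first — violated.
Postmortem is restricted to the 4pm to 7pm start slots, inclusive — holds.
Postmortem feeds into Budget, so it must come first — violated.
Budget must start at one of 6pm through 8pm (inclusive) — violated.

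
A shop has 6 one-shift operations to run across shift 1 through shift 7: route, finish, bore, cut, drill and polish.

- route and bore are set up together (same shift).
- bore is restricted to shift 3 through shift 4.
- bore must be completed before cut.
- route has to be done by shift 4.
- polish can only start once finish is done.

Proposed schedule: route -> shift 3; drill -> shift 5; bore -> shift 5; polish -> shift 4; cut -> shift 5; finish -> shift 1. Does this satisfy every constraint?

route and bore are set up together (same shift) — violated.
bore must be completed before cut — violated.
bore is restricted to shift 3 through shift 4 — violated.
polish can only start once finish is done — holds.
route has to be done by shift 4 — holds.

No. route and bore are set up together (same shift) is not satisfied.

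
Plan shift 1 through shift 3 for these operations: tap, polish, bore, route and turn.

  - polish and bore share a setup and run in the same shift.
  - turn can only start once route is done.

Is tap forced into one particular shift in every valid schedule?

tap can be shift 1 (e.g. bore=shift 1; tap=shift 1; route=shift 1; polish=shift 1; turn=shift 2) or shift 2 (e.g. bore -> shift 1, tap -> shift 2, polish -> shift 1, route -> shift 1, turn -> shift 2).

No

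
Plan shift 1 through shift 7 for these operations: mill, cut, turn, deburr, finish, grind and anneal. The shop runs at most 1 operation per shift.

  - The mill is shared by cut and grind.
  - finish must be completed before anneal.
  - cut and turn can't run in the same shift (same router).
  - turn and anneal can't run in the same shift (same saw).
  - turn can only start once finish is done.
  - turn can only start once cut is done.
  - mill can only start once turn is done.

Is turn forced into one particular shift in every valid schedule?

turn can be shift 3 (e.g. grind=shift 7; deburr=shift 6; cut=shift 2; finish=shift 1; mill=shift 4; turn=shift 3; anneal=shift 5) or shift 4 (e.g. anneal in shift 3, mill in shift 5, cut in shift 2, finish in shift 1, deburr in shift 6, grind in shift 7, turn in shift 4).

No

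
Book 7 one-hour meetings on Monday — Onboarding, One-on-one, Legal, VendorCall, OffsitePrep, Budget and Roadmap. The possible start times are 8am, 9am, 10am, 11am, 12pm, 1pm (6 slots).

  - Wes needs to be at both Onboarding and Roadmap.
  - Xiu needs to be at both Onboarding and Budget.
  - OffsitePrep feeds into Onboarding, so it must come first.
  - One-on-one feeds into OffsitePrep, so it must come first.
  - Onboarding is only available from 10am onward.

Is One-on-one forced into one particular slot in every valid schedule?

One-on-one can be 8am (e.g. Roadmap -> 8am, One-on-one -> 8am, VendorCall -> 8am, OffsitePrep -> 9am, Legal -> 8am, Onboarding -> 10am, Budget -> 8am) or 9am (e.g. Roadmap -> 8am, One-on-one -> 9am, Budget -> 8am, Legal -> 8am, VendorCall -> 8am, Onboarding -> 11am, OffsitePrep -> 10am).

No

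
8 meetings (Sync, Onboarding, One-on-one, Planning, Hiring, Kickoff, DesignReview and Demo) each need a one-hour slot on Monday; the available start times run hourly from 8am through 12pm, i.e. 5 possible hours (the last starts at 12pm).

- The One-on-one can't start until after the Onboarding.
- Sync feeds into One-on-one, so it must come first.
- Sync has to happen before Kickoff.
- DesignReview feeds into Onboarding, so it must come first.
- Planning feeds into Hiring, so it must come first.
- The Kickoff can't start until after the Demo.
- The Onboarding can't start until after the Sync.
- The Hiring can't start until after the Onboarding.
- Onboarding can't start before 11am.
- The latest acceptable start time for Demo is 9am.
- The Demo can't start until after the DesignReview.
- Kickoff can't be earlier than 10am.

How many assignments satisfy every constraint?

32

Splitting on Sync: it can be 8am (12), 9am (12), 10am (8). Listing each branch's schedules as (Onboarding, One-on-one, Planning, Hiring, Kickoff, DesignReview, Demo):
Sync=8am: (11am,12pm,8am,12pm,10am,8am,9am) (11am,12pm,8am,12pm,11am,8am,9am) (11am,12pm,8am,12pm,12pm,8am,9am) (11am,12pm,9am,12pm,10am,8am,9am) (11am,12pm,9am,12pm,11am,8am,9am) (11am,12pm,9am,12pm,12pm,8am,9am) (11am,12pm,10am,12pm,10am,8am,9am) (11am,12pm,10am,12pm,11am,8am,9am) (11am,12pm,10am,12pm,12pm,8am,9am) (11am,12pm,11am,12pm,10am,8am,9am) (11am,12pm,11am,12pm,11am,8am,9am) (11am,12pm,11am,12pm,12pm,8am,9am) — 12.
Sync=9am: (11am,12pm,8am,12pm,10am,8am,9am) (11am,12pm,8am,12pm,11am,8am,9am) (11am,12pm,8am,12pm,12pm,8am,9am) (11am,12pm,9am,12pm,10am,8am,9am) (11am,12pm,9am,12pm,11am,8am,9am) (11am,12pm,9am,12pm,12pm,8am,9am) (11am,12pm,10am,12pm,10am,8am,9am) (11am,12pm,10am,12pm,11am,8am,9am) (11am,12pm,10am,12pm,12pm,8am,9am) (11am,12pm,11am,12pm,10am,8am,9am) (11am,12pm,11am,12pm,11am,8am,9am) (11am,12pm,11am,12pm,12pm,8am,9am) — 12.
Sync=10am: (11am,12pm,8am,12pm,11am,8am,9am) (11am,12pm,8am,12pm,12pm,8am,9am) (11am,12pm,9am,12pm,11am,8am,9am) (11am,12pm,9am,12pm,12pm,8am,9am) (11am,12pm,10am,12pm,11am,8am,9am) (11am,12pm,10am,12pm,12pm,8am,9am) (11am,12pm,11am,12pm,11am,8am,9am) (11am,12pm,11am,12pm,12pm,8am,9am) — 8.
Summing: 12 + 12 + 8 = 32.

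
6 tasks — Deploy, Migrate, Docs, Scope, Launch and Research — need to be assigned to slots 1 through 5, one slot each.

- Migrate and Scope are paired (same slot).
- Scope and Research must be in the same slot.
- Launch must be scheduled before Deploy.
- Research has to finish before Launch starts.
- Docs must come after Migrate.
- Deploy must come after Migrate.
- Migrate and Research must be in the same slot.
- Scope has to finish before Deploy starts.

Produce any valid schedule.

Deploy=3, Research=1, Launch=2, Scope=1, Docs=2, Migrate=1

Checking: Launch(2) before Deploy(3); Research(1) before Launch(2); Scope(1) before Deploy(3); Migrate(1) before Deploy(3); Migrate(1) before Docs(2); Scope = Research = 1; Migrate = Research = 1; Migrate = Scope = 1.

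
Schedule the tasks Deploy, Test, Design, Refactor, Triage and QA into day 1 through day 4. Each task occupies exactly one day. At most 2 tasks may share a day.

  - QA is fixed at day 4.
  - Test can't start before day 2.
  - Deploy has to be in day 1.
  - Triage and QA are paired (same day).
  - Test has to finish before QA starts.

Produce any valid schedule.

QA in day 4; Deploy in day 1; Triage in day 4; Refactor in day 2; Design in day 1; Test in day 2

Checking: Test(day 2) before QA(day 4); Triage = QA = day 4; QA=day 4 in [day 4,day 4]; Test=day 2 in [day 2,day 4]; Deploy=day 1 in [day 1,day 1]; max 2 per day (cap 2).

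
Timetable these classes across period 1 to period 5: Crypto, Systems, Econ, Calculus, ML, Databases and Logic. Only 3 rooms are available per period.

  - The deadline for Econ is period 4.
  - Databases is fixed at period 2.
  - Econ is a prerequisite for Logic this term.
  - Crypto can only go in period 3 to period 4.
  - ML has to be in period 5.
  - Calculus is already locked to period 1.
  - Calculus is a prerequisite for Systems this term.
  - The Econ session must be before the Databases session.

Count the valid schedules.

32

Splitting on Crypto: it can be period 3 (16), period 4 (16). Listing each branch's schedules as (Systems, Econ, Calculus, ML, Databases, Logic) by period number:
Crypto=period 3: (2,1,1,5,2,2) (2,1,1,5,2,3) (2,1,1,5,2,4) (2,1,1,5,2,5) (3,1,1,5,2,2) (3,1,1,5,2,3) (3,1,1,5,2,4) (3,1,1,5,2,5) (4,1,1,5,2,2) (4,1,1,5,2,3) (4,1,1,5,2,4) (4,1,1,5,2,5) (5,1,1,5,2,2) (5,1,1,5,2,3) (5,1,1,5,2,4) (5,1,1,5,2,5) — 16.
Crypto=period 4: (2,1,1,5,2,2) (2,1,1,5,2,3) (2,1,1,5,2,4) (2,1,1,5,2,5) (3,1,1,5,2,2) (3,1,1,5,2,3) (3,1,1,5,2,4) (3,1,1,5,2,5) (4,1,1,5,2,2) (4,1,1,5,2,3) (4,1,1,5,2,4) (4,1,1,5,2,5) (5,1,1,5,2,2) (5,1,1,5,2,3) (5,1,1,5,2,4) (5,1,1,5,2,5) — 16.
Summing: 16 + 16 = 32.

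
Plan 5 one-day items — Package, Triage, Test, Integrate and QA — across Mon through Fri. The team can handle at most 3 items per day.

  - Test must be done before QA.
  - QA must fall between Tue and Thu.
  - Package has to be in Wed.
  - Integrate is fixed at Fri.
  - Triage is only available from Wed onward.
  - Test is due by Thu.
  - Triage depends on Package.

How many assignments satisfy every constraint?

12

Splitting on Triage: it can be Thu (6), Fri (6). Listing each branch's schedules as (Package, Test, Integrate, QA):
Triage=Thu: (Wed,Mon,Fri,Tue) (Wed,Mon,Fri,Wed) (Wed,Mon,Fri,Thu) (Wed,Tue,Fri,Wed) (Wed,Tue,Fri,Thu) (Wed,Wed,Fri,Thu) — 6.
Triage=Fri: (Wed,Mon,Fri,Tue) (Wed,Mon,Fri,Wed) (Wed,Mon,Fri,Thu) (Wed,Tue,Fri,Wed) (Wed,Tue,Fri,Thu) (Wed,Wed,Fri,Thu) — 6.
Summing: 6 + 6 = 12.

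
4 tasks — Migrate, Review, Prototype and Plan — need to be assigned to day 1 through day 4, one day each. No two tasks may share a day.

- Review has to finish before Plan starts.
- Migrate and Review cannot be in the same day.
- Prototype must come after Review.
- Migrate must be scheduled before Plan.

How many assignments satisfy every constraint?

5

Splitting on Migrate: it can be day 1 (2), day 2 (2), day 3 (1). Listing each branch's schedules as (Review, Prototype, Plan) by day number:
Migrate=day 1: (2,3,4) (2,4,3) — 2.
Migrate=day 2: (1,3,4) (1,4,3) — 2.
Migrate=day 3: (1,2,4) — 1.
Summing: 2 + 2 + 1 = 5.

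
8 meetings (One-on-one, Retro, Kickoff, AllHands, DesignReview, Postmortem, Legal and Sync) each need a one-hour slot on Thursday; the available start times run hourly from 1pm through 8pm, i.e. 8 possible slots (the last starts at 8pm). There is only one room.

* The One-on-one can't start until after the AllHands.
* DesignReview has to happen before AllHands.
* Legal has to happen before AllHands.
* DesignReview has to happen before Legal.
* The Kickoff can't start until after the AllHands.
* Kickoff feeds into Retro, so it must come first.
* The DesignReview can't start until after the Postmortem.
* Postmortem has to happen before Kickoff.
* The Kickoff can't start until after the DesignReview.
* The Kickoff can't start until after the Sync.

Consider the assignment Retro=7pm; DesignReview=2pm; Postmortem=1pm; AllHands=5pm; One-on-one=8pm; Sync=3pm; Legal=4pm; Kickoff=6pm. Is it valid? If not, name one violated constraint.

There is only one room — holds.
The Kickoff can't start until after the Sync — holds.
The Kickoff can't start until after the AllHands — holds.
The Kickoff can't start until after the DesignReview — holds.
DesignReview has to happen before Legal — holds.
Postmortem has to happen before Kickoff — holds.
The One-on-one can't start until after the AllHands — holds.
DesignReview has to happen before AllHands — holds.
Kickoff feeds into Retro, so it must come first — holds.
Legal has to happen before AllHands — holds.
The DesignReview can't start until after the Postmortem — holds.

Yes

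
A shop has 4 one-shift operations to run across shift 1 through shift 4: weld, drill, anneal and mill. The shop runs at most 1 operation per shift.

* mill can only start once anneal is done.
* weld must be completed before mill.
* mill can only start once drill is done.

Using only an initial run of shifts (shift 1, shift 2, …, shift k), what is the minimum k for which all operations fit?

The precedence chain requires at least 2 distinct shifts.
With at most 1 per shift and 4 operations, at least 4 shifts are needed.
4 works (last occupied shift: shift 4): for example anneal -> shift 3; mill -> shift 4; weld -> shift 1; drill -> shift 2.

4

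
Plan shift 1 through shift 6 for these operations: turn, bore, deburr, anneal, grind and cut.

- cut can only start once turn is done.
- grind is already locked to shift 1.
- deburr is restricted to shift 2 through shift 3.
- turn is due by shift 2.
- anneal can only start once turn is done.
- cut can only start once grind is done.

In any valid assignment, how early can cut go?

Precedence pushes cut to at least shift 2.
cut at shift 2 is achievable: grind in shift 1, anneal in shift 2, cut in shift 2, turn in shift 1, bore in shift 1, deburr in shift 2.

shift 2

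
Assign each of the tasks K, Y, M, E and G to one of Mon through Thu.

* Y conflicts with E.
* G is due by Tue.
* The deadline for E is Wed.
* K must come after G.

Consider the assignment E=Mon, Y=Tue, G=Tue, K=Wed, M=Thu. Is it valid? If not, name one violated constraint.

The deadline for E is Wed — holds.
K must come after G — holds.
Y conflicts with E — holds.
G is due by Tue — holds.

Yes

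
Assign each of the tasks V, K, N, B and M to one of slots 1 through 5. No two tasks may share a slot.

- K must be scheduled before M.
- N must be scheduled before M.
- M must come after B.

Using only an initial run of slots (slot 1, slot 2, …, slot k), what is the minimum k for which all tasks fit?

The precedence chain requires at least 2 distinct slots.
With at most 1 per slot and 5 tasks, at least 5 slots are needed.
5 works (last occupied slot: 5): for example V -> 5, K -> 1, M -> 4, N -> 2, B -> 3.

5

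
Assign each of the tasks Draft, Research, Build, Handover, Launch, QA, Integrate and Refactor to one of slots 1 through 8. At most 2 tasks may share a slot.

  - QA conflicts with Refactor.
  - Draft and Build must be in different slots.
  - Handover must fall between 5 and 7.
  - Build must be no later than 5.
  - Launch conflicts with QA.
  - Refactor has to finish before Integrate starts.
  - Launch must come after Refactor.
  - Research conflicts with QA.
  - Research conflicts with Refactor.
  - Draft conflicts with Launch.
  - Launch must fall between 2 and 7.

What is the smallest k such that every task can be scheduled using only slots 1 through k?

5

The precedence chain requires at least 2 distinct slots.
With at most 2 per slot and 8 tasks, at least 4 slots are needed.
Handover can't be placed before 5, so the schedule must run through at least slot 5.
5 works (last occupied slot: 5): for example QA=4; Integrate=2; Launch=2; Research=3; Handover=5; Draft=1; Build=3; Refactor=1.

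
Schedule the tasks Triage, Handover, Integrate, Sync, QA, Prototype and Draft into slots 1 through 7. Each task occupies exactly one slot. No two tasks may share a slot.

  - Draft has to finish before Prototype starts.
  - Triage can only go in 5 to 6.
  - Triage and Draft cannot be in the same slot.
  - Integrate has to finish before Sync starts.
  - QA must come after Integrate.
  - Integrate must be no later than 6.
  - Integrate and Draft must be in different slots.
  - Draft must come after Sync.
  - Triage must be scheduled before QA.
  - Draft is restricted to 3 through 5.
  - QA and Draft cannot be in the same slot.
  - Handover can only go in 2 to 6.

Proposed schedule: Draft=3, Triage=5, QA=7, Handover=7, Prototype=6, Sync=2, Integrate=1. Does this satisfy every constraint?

QA and Draft cannot be in the same slot — holds.
Draft must come after Sync — holds.
Draft has to finish before Prototype starts — holds.
Integrate has to finish before Sync starts — holds.
Integrate and Draft must be in different slots — holds.
Draft is restricted to 3 through 5 — holds.
Handover can only go in 2 to 6 — violated.
Triage and Draft cannot be in the same slot — holds.
QA must come after Integrate — holds.
Triage must be scheduled before QA — holds.
No two tasks may share a slot — violated.
Triage can only go in 5 to 6 — holds.
Integrate must be no later than 6 — holds.

No. Handover can only go in 2 to 6 is not satisfied.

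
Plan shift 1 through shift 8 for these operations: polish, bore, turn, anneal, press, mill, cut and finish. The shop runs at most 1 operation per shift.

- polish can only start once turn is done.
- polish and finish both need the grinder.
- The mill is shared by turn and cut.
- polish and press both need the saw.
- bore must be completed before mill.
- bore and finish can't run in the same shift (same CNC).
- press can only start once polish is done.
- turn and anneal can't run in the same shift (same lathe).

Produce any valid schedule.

anneal in shift 6; turn in shift 1; bore in shift 3; press in shift 4; mill in shift 5; cut in shift 7; polish in shift 2; finish in shift 8

Checking: turn(shift 1) before polish(shift 2); bore(shift 3) before mill(shift 5); polish(shift 2) before press(shift 4); turn(shift 1) != cut(shift 7); polish(shift 2) != finish(shift 8); polish(shift 2) != press(shift 4); bore(shift 3) != finish(shift 8); turn(shift 1) != anneal(shift 6); max 1 per shift (cap 1).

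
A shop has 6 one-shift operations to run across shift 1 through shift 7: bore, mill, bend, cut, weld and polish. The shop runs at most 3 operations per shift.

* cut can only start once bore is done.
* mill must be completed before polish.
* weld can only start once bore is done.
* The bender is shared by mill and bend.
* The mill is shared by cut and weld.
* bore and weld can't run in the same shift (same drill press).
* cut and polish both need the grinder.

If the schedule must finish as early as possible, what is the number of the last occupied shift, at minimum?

3

The precedence chain requires at least 2 distinct shifts.
With at most 3 per shift and 6 operations, at least 2 shifts are needed.
Could 2 shifts be enough, i.e. nothing placed later than shift 2? No: cut must come after bore (at shift 1 or later) → {shift 2}; bore must come before cut (at shift 2 or earlier) → {shift 1}; weld must come after bore (at shift 1 or later) → {shift 2}; weld can't share with cut (shift 2) → nothing is left.
So 2 shifts is not enough.
3 works (last occupied shift: shift 3): for example polish in shift 3, bend in shift 2, bore in shift 1, weld in shift 3, cut in shift 2, mill in shift 1.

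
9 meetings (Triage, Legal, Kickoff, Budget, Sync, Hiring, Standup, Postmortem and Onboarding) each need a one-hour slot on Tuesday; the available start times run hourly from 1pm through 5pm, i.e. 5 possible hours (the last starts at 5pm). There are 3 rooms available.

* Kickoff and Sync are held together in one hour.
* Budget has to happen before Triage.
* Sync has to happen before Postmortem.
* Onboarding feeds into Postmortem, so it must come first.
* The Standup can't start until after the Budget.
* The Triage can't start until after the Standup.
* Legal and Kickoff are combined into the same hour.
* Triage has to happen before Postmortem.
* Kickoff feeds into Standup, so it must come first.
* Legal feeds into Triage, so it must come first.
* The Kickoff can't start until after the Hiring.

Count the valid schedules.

Enumerating: Onboarding -> 1pm, Legal -> 2pm, Standup -> 3pm, Postmortem -> 5pm, Kickoff -> 2pm, Sync -> 2pm, Hiring -> 1pm, Triage -> 4pm, Budget -> 1pm | Legal -> 2pm; Triage -> 4pm; Hiring -> 1pm; Budget -> 1pm; Kickoff -> 2pm; Standup -> 3pm; Sync -> 2pm; Onboarding -> 3pm; Postmortem -> 5pm | Budget -> 1pm, Postmortem -> 5pm, Kickoff -> 2pm, Standup -> 3pm, Hiring -> 1pm, Onboarding -> 4pm, Sync -> 2pm, Legal -> 2pm, Triage -> 4pm.

3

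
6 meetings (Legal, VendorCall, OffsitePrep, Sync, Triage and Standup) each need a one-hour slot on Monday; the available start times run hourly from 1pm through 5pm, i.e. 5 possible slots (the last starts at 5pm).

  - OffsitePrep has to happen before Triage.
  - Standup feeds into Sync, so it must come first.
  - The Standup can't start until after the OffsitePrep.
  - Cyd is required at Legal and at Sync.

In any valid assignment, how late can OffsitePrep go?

Downstream work caps OffsitePrep at 3pm.
OffsitePrep at 3pm is achievable: Legal in 1pm; Sync in 5pm; Standup in 4pm; OffsitePrep in 3pm; VendorCall in 1pm; Triage in 4pm.

3pm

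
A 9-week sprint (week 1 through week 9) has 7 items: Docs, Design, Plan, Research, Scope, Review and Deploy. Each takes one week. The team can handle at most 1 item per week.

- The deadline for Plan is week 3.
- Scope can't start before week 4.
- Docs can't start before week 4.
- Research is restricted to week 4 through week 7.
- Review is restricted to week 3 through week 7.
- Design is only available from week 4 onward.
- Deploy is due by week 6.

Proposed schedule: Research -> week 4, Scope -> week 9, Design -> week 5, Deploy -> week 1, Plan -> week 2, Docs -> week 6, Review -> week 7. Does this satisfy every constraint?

Yes

The team can handle at most 1 item per week — holds.
Design is only available from week 4 onward — holds.
Deploy is due by week 6 — holds.
The deadline for Plan is week 3 — holds.
Research is restricted to week 4 through week 7 — holds.
Scope can't start before week 4 — holds.
Docs can't start before week 4 — holds.
Review is restricted to week 3 through week 7 — holds.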